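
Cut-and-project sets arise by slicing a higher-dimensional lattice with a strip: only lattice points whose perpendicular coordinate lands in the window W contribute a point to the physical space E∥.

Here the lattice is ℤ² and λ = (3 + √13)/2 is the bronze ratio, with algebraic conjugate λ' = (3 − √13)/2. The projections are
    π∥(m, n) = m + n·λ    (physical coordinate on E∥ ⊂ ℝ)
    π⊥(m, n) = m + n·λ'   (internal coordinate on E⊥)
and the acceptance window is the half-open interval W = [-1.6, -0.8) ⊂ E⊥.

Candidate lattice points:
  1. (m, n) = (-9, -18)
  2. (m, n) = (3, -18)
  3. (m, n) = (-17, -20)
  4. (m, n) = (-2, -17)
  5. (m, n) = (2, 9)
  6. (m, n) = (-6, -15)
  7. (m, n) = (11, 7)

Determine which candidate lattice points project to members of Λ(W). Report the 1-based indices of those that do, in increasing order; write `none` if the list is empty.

6

Compute λ' = (3−√13)/2 = -0.30278, so π⊥(m,n) = m -0.30278·n.
#1 (-9,-18): internal coord -9 + (-18)·λ' = -3.55004; -3.55004 ∉ [-1.6, -0.8) → out
#2 (3,-18): internal coord 3 + (-18)·λ' = +8.44996; +8.44996 ∉ [-1.6, -0.8) → out
#3 (-17,-20): internal coord -17 + (-20)·λ' = -10.94449; -10.94449 ∉ [-1.6, -0.8) → out
#4 (-2,-17): internal coord -2 + (-17)·λ' = +3.14719; +3.14719 ∉ [-1.6, -0.8) → out
#5 (2,9): internal coord 2 + (9)·λ' = -0.72498; -0.72498 ∉ [-1.6, -0.8) → out
#6 (-6,-15): internal coord -6 + (-15)·λ' = -1.45837; -1.45837 ∈ [-1.6, -0.8) → IN Λ
#7 (11,7): internal coord 11 + (7)·λ' = +8.88057; +8.88057 ∉ [-1.6, -0.8) → out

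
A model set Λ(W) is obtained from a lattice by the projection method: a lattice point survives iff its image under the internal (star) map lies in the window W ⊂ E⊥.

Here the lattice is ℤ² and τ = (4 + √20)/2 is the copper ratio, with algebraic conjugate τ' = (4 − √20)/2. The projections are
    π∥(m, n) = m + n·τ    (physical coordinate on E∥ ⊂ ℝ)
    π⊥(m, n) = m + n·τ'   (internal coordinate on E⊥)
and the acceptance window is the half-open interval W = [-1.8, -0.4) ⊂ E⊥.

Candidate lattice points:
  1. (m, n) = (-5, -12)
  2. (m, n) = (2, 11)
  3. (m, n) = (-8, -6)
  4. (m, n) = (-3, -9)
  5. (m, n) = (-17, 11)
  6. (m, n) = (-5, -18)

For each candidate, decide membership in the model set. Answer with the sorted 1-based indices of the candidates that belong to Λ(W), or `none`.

Compute τ' = (4−√20)/2 = -0.236068, so π⊥(m,n) = m -0.236068·n.
[1] lift (-5,-12): star map gives -2.167184; window check -1.8 ≤ -2.167184 < -0.4 is false → out
[2] lift (2,11): star map gives -0.596748; window check -1.8 ≤ -0.596748 < -0.4 is true → IN Λ
[3] lift (-8,-6): star map gives -6.583592; window check -1.8 ≤ -6.583592 < -0.4 is false → out
[4] lift (-3,-9): star map gives -0.875388; window check -1.8 ≤ -0.875388 < -0.4 is true → IN Λ
[5] lift (-17,11): star map gives -19.596748; window check -1.8 ≤ -19.596748 < -0.4 is false → out
[6] lift (-5,-18): star map gives -0.750776; window check -1.8 ≤ -0.750776 < -0.4 is true → IN Λ

2, 4, 6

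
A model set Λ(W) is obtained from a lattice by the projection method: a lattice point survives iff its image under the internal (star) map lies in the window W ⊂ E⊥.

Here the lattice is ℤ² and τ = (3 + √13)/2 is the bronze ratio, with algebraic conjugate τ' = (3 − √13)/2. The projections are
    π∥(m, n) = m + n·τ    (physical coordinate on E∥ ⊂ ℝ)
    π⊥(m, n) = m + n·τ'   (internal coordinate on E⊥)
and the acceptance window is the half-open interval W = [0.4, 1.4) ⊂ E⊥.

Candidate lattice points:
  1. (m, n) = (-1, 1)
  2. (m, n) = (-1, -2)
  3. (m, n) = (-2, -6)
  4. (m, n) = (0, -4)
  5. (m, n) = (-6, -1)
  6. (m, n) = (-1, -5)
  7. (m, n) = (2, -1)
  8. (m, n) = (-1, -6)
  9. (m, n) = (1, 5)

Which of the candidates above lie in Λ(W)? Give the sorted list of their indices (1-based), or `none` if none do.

τ' = (3−√13)/2 ≈ -0.30278.
#1 (-1,1): internal coord -1 + (1)·τ' = -1.30278; -1.30278 ∉ [0.4, 1.4) → out
#2 (-1,-2): internal coord -1 + (-2)·τ' = -0.39445; -0.39445 ∉ [0.4, 1.4) → out
#3 (-2,-6): internal coord -2 + (-6)·τ' = -0.18335; -0.18335 ∉ [0.4, 1.4) → out
#4 (0,-4): internal coord 0 + (-4)·τ' = +1.21110; +1.21110 ∈ [0.4, 1.4) → IN Λ
#5 (-6,-1): internal coord -6 + (-1)·τ' = -5.69722; -5.69722 ∉ [0.4, 1.4) → out
#6 (-1,-5): internal coord -1 + (-5)·τ' = +0.51388; +0.51388 ∈ [0.4, 1.4) → IN Λ
#7 (2,-1): internal coord 2 + (-1)·τ' = +2.30278; +2.30278 ∉ [0.4, 1.4) → out
#8 (-1,-6): internal coord -1 + (-6)·τ' = +0.81665; +0.81665 ∈ [0.4, 1.4) → IN Λ
#9 (1,5): internal coord 1 + (5)·τ' = -0.51388; -0.51388 ∉ [0.4, 1.4) → out

4, 6, 8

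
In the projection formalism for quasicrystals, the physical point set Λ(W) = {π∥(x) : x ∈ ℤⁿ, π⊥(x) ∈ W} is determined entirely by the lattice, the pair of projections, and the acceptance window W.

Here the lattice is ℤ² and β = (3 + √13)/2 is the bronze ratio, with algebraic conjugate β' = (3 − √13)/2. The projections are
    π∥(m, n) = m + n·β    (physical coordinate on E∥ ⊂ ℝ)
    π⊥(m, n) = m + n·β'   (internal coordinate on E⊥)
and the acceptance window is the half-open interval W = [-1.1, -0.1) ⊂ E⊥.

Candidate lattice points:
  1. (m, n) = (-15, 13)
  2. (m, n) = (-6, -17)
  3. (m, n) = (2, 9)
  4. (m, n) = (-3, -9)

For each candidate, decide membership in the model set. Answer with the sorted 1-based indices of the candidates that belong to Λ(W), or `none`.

2, 3, 4

β' = (3−√13)/2 ≈ -0.302776.
[1] lift (-15,13): star map gives -18.936083; window check -1.1 ≤ -18.936083 < -0.1 is false → out
[2] lift (-6,-17): star map gives -0.852814; window check -1.1 ≤ -0.852814 < -0.1 is true → IN Λ
[3] lift (2,9): star map gives -0.724981; window check -1.1 ≤ -0.724981 < -0.1 is true → IN Λ
[4] lift (-3,-9): star map gives -0.275019; window check -1.1 ≤ -0.275019 < -0.1 is true → IN Λ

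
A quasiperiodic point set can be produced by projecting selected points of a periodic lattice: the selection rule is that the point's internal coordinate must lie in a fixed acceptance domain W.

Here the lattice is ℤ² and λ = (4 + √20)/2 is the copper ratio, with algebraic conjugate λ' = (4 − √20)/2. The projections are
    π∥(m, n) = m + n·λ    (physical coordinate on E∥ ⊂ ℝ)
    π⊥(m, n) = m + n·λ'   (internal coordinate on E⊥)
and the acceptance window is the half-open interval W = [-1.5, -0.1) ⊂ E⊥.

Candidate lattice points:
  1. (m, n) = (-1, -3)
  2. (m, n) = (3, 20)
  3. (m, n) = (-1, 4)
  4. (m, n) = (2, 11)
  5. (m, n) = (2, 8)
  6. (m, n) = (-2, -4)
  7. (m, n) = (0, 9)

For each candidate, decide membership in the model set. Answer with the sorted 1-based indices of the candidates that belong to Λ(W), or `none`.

1, 4, 6

Numerically λ ≈ 4.236068 and λ' = −1/λ ≈ -0.236068.
[1] lift (-1,-3): star map gives -0.291796; window check -1.5 ≤ -0.291796 < -0.1 is true → IN Λ
[2] lift (3,20): star map gives -1.721360; window check -1.5 ≤ -1.721360 < -0.1 is false → out
[3] lift (-1,4): star map gives -1.944272; window check -1.5 ≤ -1.944272 < -0.1 is false → out
[4] lift (2,11): star map gives -0.596748; window check -1.5 ≤ -0.596748 < -0.1 is true → IN Λ
[5] lift (2,8): star map gives 0.111456; window check -1.5 ≤ 0.111456 < -0.1 is false → out
[6] lift (-2,-4): star map gives -1.055728; window check -1.5 ≤ -1.055728 < -0.1 is true → IN Λ
[7] lift (0,9): star map gives -2.124612; window check -1.5 ≤ -2.124612 < -0.1 is false → out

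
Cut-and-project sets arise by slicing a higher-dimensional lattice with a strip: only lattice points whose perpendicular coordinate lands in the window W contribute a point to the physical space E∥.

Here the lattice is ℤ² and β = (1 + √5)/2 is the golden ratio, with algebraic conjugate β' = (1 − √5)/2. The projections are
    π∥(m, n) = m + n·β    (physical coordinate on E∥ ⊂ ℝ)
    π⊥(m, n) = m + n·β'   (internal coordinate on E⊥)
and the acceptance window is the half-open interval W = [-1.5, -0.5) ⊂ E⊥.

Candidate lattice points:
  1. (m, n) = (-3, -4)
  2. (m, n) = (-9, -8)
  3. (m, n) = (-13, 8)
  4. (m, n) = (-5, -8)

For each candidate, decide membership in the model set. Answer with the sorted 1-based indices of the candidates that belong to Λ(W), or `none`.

1

Compute β' = (1−√5)/2 = -0.618034, so π⊥(m,n) = m -0.618034·n.
#1 (-3,-4): internal coord -3 + (-4)·β' = -0.527864; -0.527864 ∈ [-1.5, -0.5) → IN Λ
#2 (-9,-8): internal coord -9 + (-8)·β' = -4.055728; -4.055728 ∉ [-1.5, -0.5) → out
#3 (-13,8): internal coord -13 + (8)·β' = -17.944272; -17.944272 ∉ [-1.5, -0.5) → out
#4 (-5,-8): internal coord -5 + (-8)·β' = -0.055728; -0.055728 ∉ [-1.5, -0.5) → out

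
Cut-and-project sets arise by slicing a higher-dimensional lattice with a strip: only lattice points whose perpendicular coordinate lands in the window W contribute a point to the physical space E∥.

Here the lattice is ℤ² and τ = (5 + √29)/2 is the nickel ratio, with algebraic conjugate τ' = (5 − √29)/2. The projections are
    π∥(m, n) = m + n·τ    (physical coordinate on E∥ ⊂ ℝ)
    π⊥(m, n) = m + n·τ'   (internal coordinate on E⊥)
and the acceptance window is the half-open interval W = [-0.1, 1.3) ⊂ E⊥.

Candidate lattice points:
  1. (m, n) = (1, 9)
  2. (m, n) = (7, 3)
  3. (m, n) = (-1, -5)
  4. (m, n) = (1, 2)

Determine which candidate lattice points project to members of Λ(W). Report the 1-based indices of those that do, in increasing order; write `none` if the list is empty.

Numerically τ ≈ 5.1926 and τ' = −1/τ ≈ -0.1926.
#1 (1,9): internal coord 1 + (9)·τ' = -0.7332; -0.7332 ∉ [-0.1, 1.3) → out
#2 (7,3): internal coord 7 + (3)·τ' = +6.4223; +6.4223 ∉ [-0.1, 1.3) → out
#3 (-1,-5): internal coord -1 + (-5)·τ' = -0.0371; -0.0371 ∈ [-0.1, 1.3) → IN Λ
#4 (1,2): internal coord 1 + (2)·τ' = +0.6148; +0.6148 ∈ [-0.1, 1.3) → IN Λ

3, 4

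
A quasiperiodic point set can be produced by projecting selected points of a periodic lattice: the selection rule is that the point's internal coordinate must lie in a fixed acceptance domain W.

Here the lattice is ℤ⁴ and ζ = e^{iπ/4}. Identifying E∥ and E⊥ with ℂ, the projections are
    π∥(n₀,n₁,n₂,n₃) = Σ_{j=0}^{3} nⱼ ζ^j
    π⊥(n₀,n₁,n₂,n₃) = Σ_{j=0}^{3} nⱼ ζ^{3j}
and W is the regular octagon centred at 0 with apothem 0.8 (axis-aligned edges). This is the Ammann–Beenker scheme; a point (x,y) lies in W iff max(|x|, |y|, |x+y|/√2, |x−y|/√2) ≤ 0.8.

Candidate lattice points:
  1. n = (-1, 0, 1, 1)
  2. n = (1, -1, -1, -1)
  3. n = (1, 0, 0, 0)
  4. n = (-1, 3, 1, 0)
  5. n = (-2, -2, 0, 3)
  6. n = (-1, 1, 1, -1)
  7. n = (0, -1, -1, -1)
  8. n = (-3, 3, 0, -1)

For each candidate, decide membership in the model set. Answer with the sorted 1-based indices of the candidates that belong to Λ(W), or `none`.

1, 7

Internal map: ζ^{3j} for j=0..3 gives (1,0), (−√2/2,√2/2), (0,−1), (√2/2,√2/2).
candidate 1: n = (-1, 0, 1, 1) → π⊥ ≈ (-0.292893, -0.292893); max(|x|,|y|,|x±y|/√2) = 0.414214 ≤ 0.8 ⇒ ∈ W
candidate 2: n = (1, -1, -1, -1) → π⊥ ≈ (+1.000000, -0.414214); max(|x|,|y|,|x±y|/√2) = 1.000000 > 0.8 ⇒ ∉ W
candidate 3: n = (1, 0, 0, 0) → π⊥ ≈ (+1.000000, +0.000000); max(|x|,|y|,|x±y|/√2) = 1.000000 > 0.8 ⇒ ∉ W
candidate 4: n = (-1, 3, 1, 0) → π⊥ ≈ (-3.121320, +1.121320); max(|x|,|y|,|x±y|/√2) = 3.121320 > 0.8 ⇒ ∉ W
candidate 5: n = (-2, -2, 0, 3) → π⊥ ≈ (+1.535534, +0.707107); max(|x|,|y|,|x±y|/√2) = 1.585786 > 0.8 ⇒ ∉ W
candidate 6: n = (-1, 1, 1, -1) → π⊥ ≈ (-2.414214, -1.000000); max(|x|,|y|,|x±y|/√2) = 2.414214 > 0.8 ⇒ ∉ W
candidate 7: n = (0, -1, -1, -1) → π⊥ ≈ (+0.000000, -0.414214); max(|x|,|y|,|x±y|/√2) = 0.414214 ≤ 0.8 ⇒ ∈ W
candidate 8: n = (-3, 3, 0, -1) → π⊥ ≈ (-5.828427, +1.414214); max(|x|,|y|,|x±y|/√2) = 5.828427 > 0.8 ⇒ ∉ W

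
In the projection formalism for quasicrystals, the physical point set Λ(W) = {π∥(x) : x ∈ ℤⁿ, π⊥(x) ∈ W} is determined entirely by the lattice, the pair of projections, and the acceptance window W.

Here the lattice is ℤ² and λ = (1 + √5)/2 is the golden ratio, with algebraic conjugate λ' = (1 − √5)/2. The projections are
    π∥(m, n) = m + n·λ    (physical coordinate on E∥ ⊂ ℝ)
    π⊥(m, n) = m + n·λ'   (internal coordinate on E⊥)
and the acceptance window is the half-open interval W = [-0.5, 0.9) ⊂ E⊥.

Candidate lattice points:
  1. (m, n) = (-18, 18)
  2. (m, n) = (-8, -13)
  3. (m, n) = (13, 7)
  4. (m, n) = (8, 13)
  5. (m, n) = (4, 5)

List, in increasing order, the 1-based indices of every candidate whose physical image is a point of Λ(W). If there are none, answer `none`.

2, 4

Compute λ' = (1−√5)/2 = -0.6180, so π⊥(m,n) = m -0.6180·n.
[1] lift (-18,18): star map gives -29.1246; window check -0.5 ≤ -29.1246 < 0.9 is false → out
[2] lift (-8,-13): star map gives 0.0344; window check -0.5 ≤ 0.0344 < 0.9 is true → IN Λ
[3] lift (13,7): star map gives 8.6738; window check -0.5 ≤ 8.6738 < 0.9 is false → out
[4] lift (8,13): star map gives -0.0344; window check -0.5 ≤ -0.0344 < 0.9 is true → IN Λ
[5] lift (4,5): star map gives 0.9098; window check -0.5 ≤ 0.9098 < 0.9 is false → out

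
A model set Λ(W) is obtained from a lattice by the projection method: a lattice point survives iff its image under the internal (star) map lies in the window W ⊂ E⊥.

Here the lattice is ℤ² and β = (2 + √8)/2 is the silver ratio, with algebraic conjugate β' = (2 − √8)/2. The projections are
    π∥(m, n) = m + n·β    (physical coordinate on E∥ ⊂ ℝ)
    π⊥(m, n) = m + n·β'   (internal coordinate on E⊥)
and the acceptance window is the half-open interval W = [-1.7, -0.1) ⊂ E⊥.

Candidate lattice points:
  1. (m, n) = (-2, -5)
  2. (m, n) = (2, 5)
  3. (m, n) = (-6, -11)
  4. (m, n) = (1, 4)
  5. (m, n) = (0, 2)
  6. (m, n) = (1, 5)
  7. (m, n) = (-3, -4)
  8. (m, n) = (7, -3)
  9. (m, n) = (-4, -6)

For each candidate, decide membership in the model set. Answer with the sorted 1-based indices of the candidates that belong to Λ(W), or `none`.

Numerically β ≈ 2.41421 and β' = −1/β ≈ -0.41421.
#1 (-2,-5): internal coord -2 + (-5)·β' = +0.07107; +0.07107 ∉ [-1.7, -0.1) → out
#2 (2,5): internal coord 2 + (5)·β' = -0.07107; -0.07107 ∉ [-1.7, -0.1) → out
#3 (-6,-11): internal coord -6 + (-11)·β' = -1.44365; -1.44365 ∈ [-1.7, -0.1) → IN Λ
#4 (1,4): internal coord 1 + (4)·β' = -0.65685; -0.65685 ∈ [-1.7, -0.1) → IN Λ
#5 (0,2): internal coord 0 + (2)·β' = -0.82843; -0.82843 ∈ [-1.7, -0.1) → IN Λ
#6 (1,5): internal coord 1 + (5)·β' = -1.07107; -1.07107 ∈ [-1.7, -0.1) → IN Λ
#7 (-3,-4): internal coord -3 + (-4)·β' = -1.34315; -1.34315 ∈ [-1.7, -0.1) → IN Λ
#8 (7,-3): internal coord 7 + (-3)·β' = +8.24264; +8.24264 ∉ [-1.7, -0.1) → out
#9 (-4,-6): internal coord -4 + (-6)·β' = -1.51472; -1.51472 ∈ [-1.7, -0.1) → IN Λ

3, 4, 5, 6, 7, 9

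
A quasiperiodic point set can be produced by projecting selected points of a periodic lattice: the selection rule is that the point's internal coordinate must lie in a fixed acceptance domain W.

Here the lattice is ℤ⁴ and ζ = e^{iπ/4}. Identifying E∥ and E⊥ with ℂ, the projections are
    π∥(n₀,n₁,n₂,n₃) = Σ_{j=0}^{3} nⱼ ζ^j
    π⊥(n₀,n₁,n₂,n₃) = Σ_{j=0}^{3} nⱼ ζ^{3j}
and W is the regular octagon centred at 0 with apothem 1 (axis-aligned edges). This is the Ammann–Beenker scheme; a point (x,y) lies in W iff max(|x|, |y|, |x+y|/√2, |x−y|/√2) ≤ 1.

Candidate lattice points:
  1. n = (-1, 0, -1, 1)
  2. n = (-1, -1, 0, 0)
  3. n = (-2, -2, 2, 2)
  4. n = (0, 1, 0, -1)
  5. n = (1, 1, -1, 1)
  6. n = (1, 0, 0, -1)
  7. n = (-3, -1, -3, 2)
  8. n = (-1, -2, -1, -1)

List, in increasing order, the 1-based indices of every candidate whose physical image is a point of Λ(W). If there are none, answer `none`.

Internal map: ζ^{3j} for j=0..3 gives (1,0), (−√2/2,√2/2), (0,−1), (√2/2,√2/2).
candidate 1: n = (-1, 0, -1, 1) → π⊥ ≈ (-0.29289, +1.70711); max(|x|,|y|,|x±y|/√2) = 1.70711 > 1 ⇒ ∉ W
candidate 2: n = (-1, -1, 0, 0) → π⊥ ≈ (-0.29289, -0.70711); max(|x|,|y|,|x±y|/√2) = 0.70711 ≤ 1 ⇒ ∈ W
candidate 3: n = (-2, -2, 2, 2) → π⊥ ≈ (+0.82843, -2.00000); max(|x|,|y|,|x±y|/√2) = 2.00000 > 1 ⇒ ∉ W
candidate 4: n = (0, 1, 0, -1) → π⊥ ≈ (-1.41421, +0.00000); max(|x|,|y|,|x±y|/√2) = 1.41421 > 1 ⇒ ∉ W
candidate 5: n = (1, 1, -1, 1) → π⊥ ≈ (+1.00000, +2.41421); max(|x|,|y|,|x±y|/√2) = 2.41421 > 1 ⇒ ∉ W
candidate 6: n = (1, 0, 0, -1) → π⊥ ≈ (+0.29289, -0.70711); max(|x|,|y|,|x±y|/√2) = 0.70711 ≤ 1 ⇒ ∈ W
candidate 7: n = (-3, -1, -3, 2) → π⊥ ≈ (-0.87868, +3.70711); max(|x|,|y|,|x±y|/√2) = 3.70711 > 1 ⇒ ∉ W
candidate 8: n = (-1, -2, -1, -1) → π⊥ ≈ (-0.29289, -1.12132); max(|x|,|y|,|x±y|/√2) = 1.12132 > 1 ⇒ ∉ W

2, 6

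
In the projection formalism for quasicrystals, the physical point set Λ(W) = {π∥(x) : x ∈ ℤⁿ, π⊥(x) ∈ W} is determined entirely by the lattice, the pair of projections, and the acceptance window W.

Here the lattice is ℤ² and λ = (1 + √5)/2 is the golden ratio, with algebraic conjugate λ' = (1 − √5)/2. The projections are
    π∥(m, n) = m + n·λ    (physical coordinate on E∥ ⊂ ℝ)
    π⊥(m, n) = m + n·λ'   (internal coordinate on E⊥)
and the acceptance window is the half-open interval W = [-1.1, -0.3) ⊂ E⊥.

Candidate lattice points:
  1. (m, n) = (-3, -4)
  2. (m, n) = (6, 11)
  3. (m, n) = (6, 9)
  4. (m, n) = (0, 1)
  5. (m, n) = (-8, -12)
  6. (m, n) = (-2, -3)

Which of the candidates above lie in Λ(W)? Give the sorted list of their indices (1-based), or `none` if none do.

Numerically λ ≈ 1.61803 and λ' = −1/λ ≈ -0.61803.
#1 (-3,-4): internal coord -3 + (-4)·λ' = -0.52786; -0.52786 ∈ [-1.1, -0.3) → IN Λ
#2 (6,11): internal coord 6 + (11)·λ' = -0.79837; -0.79837 ∈ [-1.1, -0.3) → IN Λ
#3 (6,9): internal coord 6 + (9)·λ' = +0.43769; +0.43769 ∉ [-1.1, -0.3) → out
#4 (0,1): internal coord 0 + (1)·λ' = -0.61803; -0.61803 ∈ [-1.1, -0.3) → IN Λ
#5 (-8,-12): internal coord -8 + (-12)·λ' = -0.58359; -0.58359 ∈ [-1.1, -0.3) → IN Λ
#6 (-2,-3): internal coord -2 + (-3)·λ' = -0.14590; -0.14590 ∉ [-1.1, -0.3) → out

1, 2, 4, 5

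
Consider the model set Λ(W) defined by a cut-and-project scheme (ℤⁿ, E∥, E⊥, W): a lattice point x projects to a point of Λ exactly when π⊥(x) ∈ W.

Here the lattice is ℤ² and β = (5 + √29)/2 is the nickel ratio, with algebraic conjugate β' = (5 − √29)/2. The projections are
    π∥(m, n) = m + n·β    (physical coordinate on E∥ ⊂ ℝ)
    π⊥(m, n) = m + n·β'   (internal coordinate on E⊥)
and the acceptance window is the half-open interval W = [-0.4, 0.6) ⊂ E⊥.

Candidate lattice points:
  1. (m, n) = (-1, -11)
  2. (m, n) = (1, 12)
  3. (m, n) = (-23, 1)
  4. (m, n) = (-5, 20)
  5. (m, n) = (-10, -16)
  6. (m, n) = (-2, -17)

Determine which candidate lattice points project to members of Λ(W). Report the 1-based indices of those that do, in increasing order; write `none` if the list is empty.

none

Numerically β ≈ 5.19258 and β' = −1/β ≈ -0.19258.
[1] lift (-1,-11): star map gives 1.11841; window check -0.4 ≤ 1.11841 < 0.6 is false → out
[2] lift (1,12): star map gives -1.31099; window check -0.4 ≤ -1.31099 < 0.6 is false → out
[3] lift (-23,1): star map gives -23.19258; window check -0.4 ≤ -23.19258 < 0.6 is false → out
[4] lift (-5,20): star map gives -8.85165; window check -0.4 ≤ -8.85165 < 0.6 is false → out
[5] lift (-10,-16): star map gives -6.91868; window check -0.4 ≤ -6.91868 < 0.6 is false → out
[6] lift (-2,-17): star map gives 1.27390; window check -0.4 ≤ 1.27390 < 0.6 is false → out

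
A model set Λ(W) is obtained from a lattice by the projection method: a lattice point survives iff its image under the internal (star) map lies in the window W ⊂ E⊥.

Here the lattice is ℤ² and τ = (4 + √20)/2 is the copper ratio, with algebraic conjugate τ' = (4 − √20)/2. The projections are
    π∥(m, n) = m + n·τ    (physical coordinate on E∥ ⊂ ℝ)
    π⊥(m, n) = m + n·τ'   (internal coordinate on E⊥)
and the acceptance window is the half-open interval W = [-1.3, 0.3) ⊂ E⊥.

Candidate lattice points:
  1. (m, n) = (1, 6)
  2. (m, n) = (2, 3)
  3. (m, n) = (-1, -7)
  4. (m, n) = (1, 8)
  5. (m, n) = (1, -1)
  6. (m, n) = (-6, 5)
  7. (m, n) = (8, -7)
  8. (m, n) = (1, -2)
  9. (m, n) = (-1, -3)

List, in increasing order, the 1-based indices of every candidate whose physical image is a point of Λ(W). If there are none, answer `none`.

Numerically τ ≈ 4.23607 and τ' = −1/τ ≈ -0.23607.
#1 (1,6): internal coord 1 + (6)·τ' = -0.41641; -0.41641 ∈ [-1.3, 0.3) → IN Λ
#2 (2,3): internal coord 2 + (3)·τ' = +1.29180; +1.29180 ∉ [-1.3, 0.3) → out
#3 (-1,-7): internal coord -1 + (-7)·τ' = +0.65248; +0.65248 ∉ [-1.3, 0.3) → out
#4 (1,8): internal coord 1 + (8)·τ' = -0.88854; -0.88854 ∈ [-1.3, 0.3) → IN Λ
#5 (1,-1): internal coord 1 + (-1)·τ' = +1.23607; +1.23607 ∉ [-1.3, 0.3) → out
#6 (-6,5): internal coord -6 + (5)·τ' = -7.18034; -7.18034 ∉ [-1.3, 0.3) → out
#7 (8,-7): internal coord 8 + (-7)·τ' = +9.65248; +9.65248 ∉ [-1.3, 0.3) → out
#8 (1,-2): internal coord 1 + (-2)·τ' = +1.47214; +1.47214 ∉ [-1.3, 0.3) → out
#9 (-1,-3): internal coord -1 + (-3)·τ' = -0.29180; -0.29180 ∈ [-1.3, 0.3) → IN Λ

1, 4, 9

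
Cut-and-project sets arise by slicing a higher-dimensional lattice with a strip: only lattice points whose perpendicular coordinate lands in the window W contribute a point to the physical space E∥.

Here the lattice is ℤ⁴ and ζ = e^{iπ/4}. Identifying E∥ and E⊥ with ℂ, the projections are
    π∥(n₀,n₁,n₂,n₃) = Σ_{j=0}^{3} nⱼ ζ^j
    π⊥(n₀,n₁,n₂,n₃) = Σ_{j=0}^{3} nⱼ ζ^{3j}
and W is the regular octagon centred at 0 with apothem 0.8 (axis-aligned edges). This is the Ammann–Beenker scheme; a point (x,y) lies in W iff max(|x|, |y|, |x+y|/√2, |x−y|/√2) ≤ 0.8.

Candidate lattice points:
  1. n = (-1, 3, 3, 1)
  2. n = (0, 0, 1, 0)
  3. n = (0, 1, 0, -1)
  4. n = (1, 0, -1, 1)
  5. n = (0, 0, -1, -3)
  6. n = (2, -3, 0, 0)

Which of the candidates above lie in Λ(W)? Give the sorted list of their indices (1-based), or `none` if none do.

π⊥(n) = n₀ + n₁ζ³ + n₂ζ⁶ + n₃ζ⁹ where ζ = e^{iπ/4}.
candidate 1: n = (-1, 3, 3, 1) → π⊥ ≈ (-2.41421, -0.17157); max(|x|,|y|,|x±y|/√2) = 2.41421 > 0.8 ⇒ ∉ W
candidate 2: n = (0, 0, 1, 0) → π⊥ ≈ (+0.00000, -1.00000); max(|x|,|y|,|x±y|/√2) = 1.00000 > 0.8 ⇒ ∉ W
candidate 3: n = (0, 1, 0, -1) → π⊥ ≈ (-1.41421, +0.00000); max(|x|,|y|,|x±y|/√2) = 1.41421 > 0.8 ⇒ ∉ W
candidate 4: n = (1, 0, -1, 1) → π⊥ ≈ (+1.70711, +1.70711); max(|x|,|y|,|x±y|/√2) = 2.41421 > 0.8 ⇒ ∉ W
candidate 5: n = (0, 0, -1, -3) → π⊥ ≈ (-2.12132, -1.12132); max(|x|,|y|,|x±y|/√2) = 2.29289 > 0.8 ⇒ ∉ W
candidate 6: n = (2, -3, 0, 0) → π⊥ ≈ (+4.12132, -2.12132); max(|x|,|y|,|x±y|/√2) = 4.41421 > 0.8 ⇒ ∉ W

none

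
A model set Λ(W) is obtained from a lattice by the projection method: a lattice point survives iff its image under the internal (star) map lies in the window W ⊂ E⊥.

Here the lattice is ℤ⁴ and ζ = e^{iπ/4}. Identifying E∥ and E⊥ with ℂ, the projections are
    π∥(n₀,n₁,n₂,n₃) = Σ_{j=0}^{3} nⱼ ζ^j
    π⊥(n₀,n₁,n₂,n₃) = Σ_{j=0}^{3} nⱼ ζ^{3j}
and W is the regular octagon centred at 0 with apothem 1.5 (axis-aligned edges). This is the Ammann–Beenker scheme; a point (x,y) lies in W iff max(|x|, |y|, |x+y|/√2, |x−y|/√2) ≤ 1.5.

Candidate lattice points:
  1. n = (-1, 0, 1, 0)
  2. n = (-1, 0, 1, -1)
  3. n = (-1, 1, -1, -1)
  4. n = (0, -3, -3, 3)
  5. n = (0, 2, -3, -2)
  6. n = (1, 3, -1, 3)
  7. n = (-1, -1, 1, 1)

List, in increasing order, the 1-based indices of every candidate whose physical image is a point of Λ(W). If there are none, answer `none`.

With ζ = e^{iπ/4} the internal vectors are ζ^0,ζ^3,ζ^6,ζ^9.
candidate 1: n = (-1, 0, 1, 0) → π⊥ ≈ (-1.0000, -1.0000); max(|x|,|y|,|x±y|/√2) = 1.4142 ≤ 1.5 ⇒ ∈ W
candidate 2: n = (-1, 0, 1, -1) → π⊥ ≈ (-1.7071, -1.7071); max(|x|,|y|,|x±y|/√2) = 2.4142 > 1.5 ⇒ ∉ W
candidate 3: n = (-1, 1, -1, -1) → π⊥ ≈ (-2.4142, +1.0000); max(|x|,|y|,|x±y|/√2) = 2.4142 > 1.5 ⇒ ∉ W
candidate 4: n = (0, -3, -3, 3) → π⊥ ≈ (+4.2426, +3.0000); max(|x|,|y|,|x±y|/√2) = 5.1213 > 1.5 ⇒ ∉ W
candidate 5: n = (0, 2, -3, -2) → π⊥ ≈ (-2.8284, +3.0000); max(|x|,|y|,|x±y|/√2) = 4.1213 > 1.5 ⇒ ∉ W
candidate 6: n = (1, 3, -1, 3) → π⊥ ≈ (+1.0000, +5.2426); max(|x|,|y|,|x±y|/√2) = 5.2426 > 1.5 ⇒ ∉ W
candidate 7: n = (-1, -1, 1, 1) → π⊥ ≈ (+0.4142, -1.0000); max(|x|,|y|,|x±y|/√2) = 1.0000 ≤ 1.5 ⇒ ∈ W

1, 7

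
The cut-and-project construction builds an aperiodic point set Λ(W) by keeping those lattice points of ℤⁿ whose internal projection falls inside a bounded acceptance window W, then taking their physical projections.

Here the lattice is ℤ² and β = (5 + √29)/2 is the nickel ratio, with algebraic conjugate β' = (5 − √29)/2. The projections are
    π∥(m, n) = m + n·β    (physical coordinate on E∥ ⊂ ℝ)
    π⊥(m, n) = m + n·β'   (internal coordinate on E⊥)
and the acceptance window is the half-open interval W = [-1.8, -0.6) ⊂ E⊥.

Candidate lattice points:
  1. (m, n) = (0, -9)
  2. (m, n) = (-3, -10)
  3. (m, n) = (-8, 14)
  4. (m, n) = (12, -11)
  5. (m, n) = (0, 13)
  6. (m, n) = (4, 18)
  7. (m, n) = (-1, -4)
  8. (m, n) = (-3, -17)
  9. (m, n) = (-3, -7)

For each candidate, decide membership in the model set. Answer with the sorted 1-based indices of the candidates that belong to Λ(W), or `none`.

Numerically β ≈ 5.19258 and β' = −1/β ≈ -0.19258.
candidate 1: (m,n)=(0,-9) → π∥ = 0-9·β ≈ -46.73324, π⊥ = 0-9·β' ≈ 1.73324 ∉ [-1.8, -0.6) ⇒ out
candidate 2: (m,n)=(-3,-10) → π∥ = -3-10·β ≈ -54.92582, π⊥ = -3-10·β' ≈ -1.07418 ∈ [-1.8, -0.6) ⇒ IN Λ
candidate 3: (m,n)=(-8,14) → π∥ = -8+14·β ≈ 64.69615, π⊥ = -8+14·β' ≈ -10.69615 ∉ [-1.8, -0.6) ⇒ out
candidate 4: (m,n)=(12,-11) → π∥ = 12-11·β ≈ -45.11841, π⊥ = 12-11·β' ≈ 14.11841 ∉ [-1.8, -0.6) ⇒ out
candidate 5: (m,n)=(0,13) → π∥ = 0+13·β ≈ 67.50357, π⊥ = 0+13·β' ≈ -2.50357 ∉ [-1.8, -0.6) ⇒ out
candidate 6: (m,n)=(4,18) → π∥ = 4+18·β ≈ 97.46648, π⊥ = 4+18·β' ≈ 0.53352 ∉ [-1.8, -0.6) ⇒ out
candidate 7: (m,n)=(-1,-4) → π∥ = -1-4·β ≈ -21.77033, π⊥ = -1-4·β' ≈ -0.22967 ∉ [-1.8, -0.6) ⇒ out
candidate 8: (m,n)=(-3,-17) → π∥ = -3-17·β ≈ -91.27390, π⊥ = -3-17·β' ≈ 0.27390 ∉ [-1.8, -0.6) ⇒ out
candidate 9: (m,n)=(-3,-7) → π∥ = -3-7·β ≈ -39.34808, π⊥ = -3-7·β' ≈ -1.65192 ∈ [-1.8, -0.6) ⇒ IN Λ

2, 9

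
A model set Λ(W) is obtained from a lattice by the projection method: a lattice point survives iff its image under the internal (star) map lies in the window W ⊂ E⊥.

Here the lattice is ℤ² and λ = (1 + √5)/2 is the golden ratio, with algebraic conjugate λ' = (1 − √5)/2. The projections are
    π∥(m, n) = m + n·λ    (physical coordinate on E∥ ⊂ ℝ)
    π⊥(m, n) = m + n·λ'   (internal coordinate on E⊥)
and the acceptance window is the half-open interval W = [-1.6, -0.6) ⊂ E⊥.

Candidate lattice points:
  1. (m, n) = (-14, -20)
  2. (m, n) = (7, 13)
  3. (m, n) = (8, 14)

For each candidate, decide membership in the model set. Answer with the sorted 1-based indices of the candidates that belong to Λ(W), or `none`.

2, 3

λ' = (1−√5)/2 ≈ -0.6180.
#1 (-14,-20): internal coord -14 + (-20)·λ' = -1.6393; -1.6393 ∉ [-1.6, -0.6) → out
#2 (7,13): internal coord 7 + (13)·λ' = -1.0344; -1.0344 ∈ [-1.6, -0.6) → IN Λ
#3 (8,14): internal coord 8 + (14)·λ' = -0.6525; -0.6525 ∈ [-1.6, -0.6) → IN Λ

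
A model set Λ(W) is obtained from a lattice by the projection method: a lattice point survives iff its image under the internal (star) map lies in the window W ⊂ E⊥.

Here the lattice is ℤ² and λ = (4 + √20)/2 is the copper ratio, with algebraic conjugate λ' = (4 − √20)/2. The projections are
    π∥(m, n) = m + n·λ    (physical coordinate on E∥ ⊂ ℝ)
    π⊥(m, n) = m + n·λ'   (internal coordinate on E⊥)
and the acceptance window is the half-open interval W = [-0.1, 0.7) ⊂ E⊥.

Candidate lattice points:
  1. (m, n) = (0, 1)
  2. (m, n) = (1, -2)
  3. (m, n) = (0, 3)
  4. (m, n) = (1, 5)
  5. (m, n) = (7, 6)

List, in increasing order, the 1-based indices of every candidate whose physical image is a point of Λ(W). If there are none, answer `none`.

Numerically λ ≈ 4.2361 and λ' = −1/λ ≈ -0.2361.
#1 (0,1): internal coord 0 + (1)·λ' = -0.2361; -0.2361 ∉ [-0.1, 0.7) → out
#2 (1,-2): internal coord 1 + (-2)·λ' = +1.4721; +1.4721 ∉ [-0.1, 0.7) → out
#3 (0,3): internal coord 0 + (3)·λ' = -0.7082; -0.7082 ∉ [-0.1, 0.7) → out
#4 (1,5): internal coord 1 + (5)·λ' = -0.1803; -0.1803 ∉ [-0.1, 0.7) → out
#5 (7,6): internal coord 7 + (6)·λ' = +5.5836; +5.5836 ∉ [-0.1, 0.7) → out

none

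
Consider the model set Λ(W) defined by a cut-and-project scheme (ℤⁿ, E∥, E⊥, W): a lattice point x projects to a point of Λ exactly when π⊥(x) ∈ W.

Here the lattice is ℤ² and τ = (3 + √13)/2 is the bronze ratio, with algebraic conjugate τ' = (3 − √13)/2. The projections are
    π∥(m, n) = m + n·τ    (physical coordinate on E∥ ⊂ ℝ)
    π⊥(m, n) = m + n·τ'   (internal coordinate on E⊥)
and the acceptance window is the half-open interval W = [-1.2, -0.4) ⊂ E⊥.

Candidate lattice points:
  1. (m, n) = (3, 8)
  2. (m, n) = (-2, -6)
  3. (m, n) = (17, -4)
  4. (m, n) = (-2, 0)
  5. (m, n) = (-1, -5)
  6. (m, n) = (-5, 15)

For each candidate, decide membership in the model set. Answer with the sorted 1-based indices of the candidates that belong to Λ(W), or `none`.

Compute τ' = (3−√13)/2 = -0.30278, so π⊥(m,n) = m -0.30278·n.
#1 (3,8): internal coord 3 + (8)·τ' = +0.57779; +0.57779 ∉ [-1.2, -0.4) → out
#2 (-2,-6): internal coord -2 + (-6)·τ' = -0.18335; -0.18335 ∉ [-1.2, -0.4) → out
#3 (17,-4): internal coord 17 + (-4)·τ' = +18.21110; +18.21110 ∉ [-1.2, -0.4) → out
#4 (-2,0): internal coord -2 + (0)·τ' = -2.00000; -2.00000 ∉ [-1.2, -0.4) → out
#5 (-1,-5): internal coord -1 + (-5)·τ' = +0.51388; +0.51388 ∉ [-1.2, -0.4) → out
#6 (-5,15): internal coord -5 + (15)·τ' = -9.54163; -9.54163 ∉ [-1.2, -0.4) → out

none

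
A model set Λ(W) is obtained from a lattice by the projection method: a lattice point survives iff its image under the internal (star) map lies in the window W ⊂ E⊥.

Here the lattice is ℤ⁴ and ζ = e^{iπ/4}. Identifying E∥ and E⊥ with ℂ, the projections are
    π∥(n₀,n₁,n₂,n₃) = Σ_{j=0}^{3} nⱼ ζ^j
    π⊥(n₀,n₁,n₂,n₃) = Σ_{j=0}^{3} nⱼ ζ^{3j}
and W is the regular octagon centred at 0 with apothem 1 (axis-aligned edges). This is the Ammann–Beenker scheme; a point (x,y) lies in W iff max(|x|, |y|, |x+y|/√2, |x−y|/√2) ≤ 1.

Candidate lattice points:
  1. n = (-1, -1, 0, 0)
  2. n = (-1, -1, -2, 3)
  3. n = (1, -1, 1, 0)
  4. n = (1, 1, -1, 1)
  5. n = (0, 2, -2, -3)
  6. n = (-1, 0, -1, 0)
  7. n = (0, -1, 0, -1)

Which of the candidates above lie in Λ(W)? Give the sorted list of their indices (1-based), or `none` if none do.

1

With ζ = e^{iπ/4} the internal vectors are ζ^0,ζ^3,ζ^6,ζ^9.
#1 (-1, -1, 0, 0): internal (-0.2929, -0.7071); octagon support 0.7071 vs apothem 1 → ∈ W
#2 (-1, -1, -2, 3): internal (1.8284, 3.4142); octagon support 3.7071 vs apothem 1 → ∉ W
#3 (1, -1, 1, 0): internal (1.7071, -1.7071); octagon support 2.4142 vs apothem 1 → ∉ W
#4 (1, 1, -1, 1): internal (1.0000, 2.4142); octagon support 2.4142 vs apothem 1 → ∉ W
#5 (0, 2, -2, -3): internal (-3.5355, 1.2929); octagon support 3.5355 vs apothem 1 → ∉ W
#6 (-1, 0, -1, 0): internal (-1.0000, 1.0000); octagon support 1.4142 vs apothem 1 → ∉ W
#7 (0, -1, 0, -1): internal (0.0000, -1.4142); octagon support 1.4142 vs apothem 1 → ∉ W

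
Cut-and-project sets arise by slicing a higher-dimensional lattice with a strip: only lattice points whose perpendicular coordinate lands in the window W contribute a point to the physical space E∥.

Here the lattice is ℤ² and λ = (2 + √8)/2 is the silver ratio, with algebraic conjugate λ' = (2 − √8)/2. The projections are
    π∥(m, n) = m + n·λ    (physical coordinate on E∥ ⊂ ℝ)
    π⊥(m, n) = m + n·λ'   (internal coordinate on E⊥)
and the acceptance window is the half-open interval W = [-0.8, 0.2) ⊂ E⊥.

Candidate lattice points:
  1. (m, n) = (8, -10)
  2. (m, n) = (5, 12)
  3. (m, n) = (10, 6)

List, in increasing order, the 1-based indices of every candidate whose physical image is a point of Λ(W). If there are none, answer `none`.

2

Compute λ' = (2−√8)/2 = -0.41421, so π⊥(m,n) = m -0.41421·n.
#1 (8,-10): internal coord 8 + (-10)·λ' = +12.14214; +12.14214 ∉ [-0.8, 0.2) → out
#2 (5,12): internal coord 5 + (12)·λ' = +0.02944; +0.02944 ∈ [-0.8, 0.2) → IN Λ
#3 (10,6): internal coord 10 + (6)·λ' = +7.51472; +7.51472 ∉ [-0.8, 0.2) → out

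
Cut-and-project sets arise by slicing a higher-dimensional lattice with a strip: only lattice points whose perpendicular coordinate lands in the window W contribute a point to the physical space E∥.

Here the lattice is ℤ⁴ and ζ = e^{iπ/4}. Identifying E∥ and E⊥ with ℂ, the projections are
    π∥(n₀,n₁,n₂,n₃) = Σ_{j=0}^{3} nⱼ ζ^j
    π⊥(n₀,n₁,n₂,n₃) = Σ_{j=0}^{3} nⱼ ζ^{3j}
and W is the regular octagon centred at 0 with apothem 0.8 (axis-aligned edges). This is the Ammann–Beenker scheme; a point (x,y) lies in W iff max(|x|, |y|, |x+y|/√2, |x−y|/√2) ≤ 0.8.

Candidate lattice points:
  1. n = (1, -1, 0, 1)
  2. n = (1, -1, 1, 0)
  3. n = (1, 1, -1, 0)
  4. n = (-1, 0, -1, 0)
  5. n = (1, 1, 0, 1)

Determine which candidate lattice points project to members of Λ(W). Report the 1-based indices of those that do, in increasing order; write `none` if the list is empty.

Internal map: ζ^{3j} for j=0..3 gives (1,0), (−√2/2,√2/2), (0,−1), (√2/2,√2/2).
#1 (1, -1, 0, 1): internal (2.4142, 0.0000); octagon support 2.4142 vs apothem 0.8 → ∉ W
#2 (1, -1, 1, 0): internal (1.7071, -1.7071); octagon support 2.4142 vs apothem 0.8 → ∉ W
#3 (1, 1, -1, 0): internal (0.2929, 1.7071); octagon support 1.7071 vs apothem 0.8 → ∉ W
#4 (-1, 0, -1, 0): internal (-1.0000, 1.0000); octagon support 1.4142 vs apothem 0.8 → ∉ W
#5 (1, 1, 0, 1): internal (1.0000, 1.4142); octagon support 1.7071 vs apothem 0.8 → ∉ W

none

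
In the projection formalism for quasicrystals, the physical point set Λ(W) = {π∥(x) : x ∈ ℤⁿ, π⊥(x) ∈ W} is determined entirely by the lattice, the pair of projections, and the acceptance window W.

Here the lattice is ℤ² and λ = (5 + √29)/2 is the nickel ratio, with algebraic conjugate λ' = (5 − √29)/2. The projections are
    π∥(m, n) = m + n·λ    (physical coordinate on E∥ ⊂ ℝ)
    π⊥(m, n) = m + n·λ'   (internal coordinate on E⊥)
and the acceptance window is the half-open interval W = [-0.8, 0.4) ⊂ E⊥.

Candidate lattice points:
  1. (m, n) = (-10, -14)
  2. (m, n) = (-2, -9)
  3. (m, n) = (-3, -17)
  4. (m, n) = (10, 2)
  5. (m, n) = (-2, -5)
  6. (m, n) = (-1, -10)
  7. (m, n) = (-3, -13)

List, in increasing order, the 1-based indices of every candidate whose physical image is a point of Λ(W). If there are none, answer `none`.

2, 3, 7

λ' = (5−√29)/2 ≈ -0.192582.
#1 (-10,-14): internal coord -10 + (-14)·λ' = -7.303846; -7.303846 ∉ [-0.8, 0.4) → out
#2 (-2,-9): internal coord -2 + (-9)·λ' = -0.266758; -0.266758 ∈ [-0.8, 0.4) → IN Λ
#3 (-3,-17): internal coord -3 + (-17)·λ' = +0.273901; +0.273901 ∈ [-0.8, 0.4) → IN Λ
#4 (10,2): internal coord 10 + (2)·λ' = +9.614835; +9.614835 ∉ [-0.8, 0.4) → out
#5 (-2,-5): internal coord -2 + (-5)·λ' = -1.037088; -1.037088 ∉ [-0.8, 0.4) → out
#6 (-1,-10): internal coord -1 + (-10)·λ' = +0.925824; +0.925824 ∉ [-0.8, 0.4) → out
#7 (-3,-13): internal coord -3 + (-13)·λ' = -0.496429; -0.496429 ∈ [-0.8, 0.4) → IN Λ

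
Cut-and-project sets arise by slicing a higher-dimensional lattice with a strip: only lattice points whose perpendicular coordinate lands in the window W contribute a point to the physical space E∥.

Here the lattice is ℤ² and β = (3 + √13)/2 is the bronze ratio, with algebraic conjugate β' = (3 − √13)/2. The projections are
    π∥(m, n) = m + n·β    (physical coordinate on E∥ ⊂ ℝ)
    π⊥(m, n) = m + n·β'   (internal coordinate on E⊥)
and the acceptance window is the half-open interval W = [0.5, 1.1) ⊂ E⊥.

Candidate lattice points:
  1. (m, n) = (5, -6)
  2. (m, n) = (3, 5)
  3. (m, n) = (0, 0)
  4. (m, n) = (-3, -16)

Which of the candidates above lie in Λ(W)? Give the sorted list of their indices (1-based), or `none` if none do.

none

Numerically β ≈ 3.3028 and β' = −1/β ≈ -0.3028.
#1 (5,-6): internal coord 5 + (-6)·β' = +6.8167; +6.8167 ∉ [0.5, 1.1) → out
#2 (3,5): internal coord 3 + (5)·β' = +1.4861; +1.4861 ∉ [0.5, 1.1) → out
#3 (0,0): internal coord 0 + (0)·β' = +0.0000; +0.0000 ∉ [0.5, 1.1) → out
#4 (-3,-16): internal coord -3 + (-16)·β' = +1.8444; +1.8444 ∉ [0.5, 1.1) → out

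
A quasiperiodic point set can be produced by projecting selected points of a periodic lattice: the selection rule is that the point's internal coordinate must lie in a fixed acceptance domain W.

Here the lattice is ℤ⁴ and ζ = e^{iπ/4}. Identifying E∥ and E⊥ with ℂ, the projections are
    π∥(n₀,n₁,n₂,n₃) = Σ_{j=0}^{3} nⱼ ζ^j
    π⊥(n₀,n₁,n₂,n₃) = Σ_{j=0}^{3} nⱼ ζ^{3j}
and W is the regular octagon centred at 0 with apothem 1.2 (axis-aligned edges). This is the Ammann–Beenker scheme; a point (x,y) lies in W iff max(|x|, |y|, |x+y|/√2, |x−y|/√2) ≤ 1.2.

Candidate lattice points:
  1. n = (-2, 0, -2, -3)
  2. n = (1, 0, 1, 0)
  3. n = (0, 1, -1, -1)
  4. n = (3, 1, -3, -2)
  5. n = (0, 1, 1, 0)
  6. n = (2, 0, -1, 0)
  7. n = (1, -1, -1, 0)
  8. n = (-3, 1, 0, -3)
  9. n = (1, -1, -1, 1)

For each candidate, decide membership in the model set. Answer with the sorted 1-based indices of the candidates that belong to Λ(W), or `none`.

Internal map: ζ^{3j} for j=0..3 gives (1,0), (−√2/2,√2/2), (0,−1), (√2/2,√2/2).
#1 (-2, 0, -2, -3): internal (-4.1213, -0.1213); octagon support 4.1213 vs apothem 1.2 → ∉ W
#2 (1, 0, 1, 0): internal (1.0000, -1.0000); octagon support 1.4142 vs apothem 1.2 → ∉ W
#3 (0, 1, -1, -1): internal (-1.4142, 1.0000); octagon support 1.7071 vs apothem 1.2 → ∉ W
#4 (3, 1, -3, -2): internal (0.8787, 2.2929); octagon support 2.2929 vs apothem 1.2 → ∉ W
#5 (0, 1, 1, 0): internal (-0.7071, -0.2929); octagon support 0.7071 vs apothem 1.2 → ∈ W
#6 (2, 0, -1, 0): internal (2.0000, 1.0000); octagon support 2.1213 vs apothem 1.2 → ∉ W
#7 (1, -1, -1, 0): internal (1.7071, 0.2929); octagon support 1.7071 vs apothem 1.2 → ∉ W
#8 (-3, 1, 0, -3): internal (-5.8284, -1.4142); octagon support 5.8284 vs apothem 1.2 → ∉ W
#9 (1, -1, -1, 1): internal (2.4142, 1.0000); octagon support 2.4142 vs apothem 1.2 → ∉ W

5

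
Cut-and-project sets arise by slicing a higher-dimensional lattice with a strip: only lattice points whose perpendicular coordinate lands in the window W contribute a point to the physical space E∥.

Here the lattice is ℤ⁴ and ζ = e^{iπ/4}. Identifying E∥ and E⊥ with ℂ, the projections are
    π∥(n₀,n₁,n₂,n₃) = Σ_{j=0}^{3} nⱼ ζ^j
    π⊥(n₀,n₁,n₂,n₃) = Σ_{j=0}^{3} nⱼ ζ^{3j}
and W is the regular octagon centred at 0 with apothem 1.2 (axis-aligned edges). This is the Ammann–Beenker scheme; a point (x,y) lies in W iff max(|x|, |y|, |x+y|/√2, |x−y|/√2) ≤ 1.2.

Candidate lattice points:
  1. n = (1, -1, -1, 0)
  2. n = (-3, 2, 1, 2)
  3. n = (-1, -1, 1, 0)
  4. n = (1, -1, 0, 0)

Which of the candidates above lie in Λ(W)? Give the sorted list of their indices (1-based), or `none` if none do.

With ζ = e^{iπ/4} the internal vectors are ζ^0,ζ^3,ζ^6,ζ^9.
candidate 1: n = (1, -1, -1, 0) → π⊥ ≈ (+1.707107, +0.292893); max(|x|,|y|,|x±y|/√2) = 1.707107 > 1.2 ⇒ ∉ W
candidate 2: n = (-3, 2, 1, 2) → π⊥ ≈ (-3.000000, +1.828427); max(|x|,|y|,|x±y|/√2) = 3.414214 > 1.2 ⇒ ∉ W
candidate 3: n = (-1, -1, 1, 0) → π⊥ ≈ (-0.292893, -1.707107); max(|x|,|y|,|x±y|/√2) = 1.707107 > 1.2 ⇒ ∉ W
candidate 4: n = (1, -1, 0, 0) → π⊥ ≈ (+1.707107, -0.707107); max(|x|,|y|,|x±y|/√2) = 1.707107 > 1.2 ⇒ ∉ W

none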